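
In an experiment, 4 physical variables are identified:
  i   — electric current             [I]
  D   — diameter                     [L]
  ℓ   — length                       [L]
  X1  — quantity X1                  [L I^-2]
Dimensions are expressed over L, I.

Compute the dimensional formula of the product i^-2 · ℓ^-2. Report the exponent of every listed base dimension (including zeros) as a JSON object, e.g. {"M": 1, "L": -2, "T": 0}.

{"L": -2, "I": -2}

Dimensional matrix (L×I by i×D×ℓ×X1):
  L: [ 0  1  1  1]
  I: [ 1  0  0 -2]
  [L]: (-2)·0+(-2)·1 = -2
  [I]: (-2)·1+(-2)·0 = -2
⇒ L^-2 I^-2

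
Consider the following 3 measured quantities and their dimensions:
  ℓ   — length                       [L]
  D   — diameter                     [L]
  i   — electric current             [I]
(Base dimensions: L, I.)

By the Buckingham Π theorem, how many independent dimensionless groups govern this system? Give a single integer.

1

Dimensional matrix (L×I by ℓ×D×i):
  L: [ 1  1  0]
  I: [ 0  0  1]
RREF → pivots at {ℓ,i} ⇒ r = 2
3 vars − rank 2 = 1 Π group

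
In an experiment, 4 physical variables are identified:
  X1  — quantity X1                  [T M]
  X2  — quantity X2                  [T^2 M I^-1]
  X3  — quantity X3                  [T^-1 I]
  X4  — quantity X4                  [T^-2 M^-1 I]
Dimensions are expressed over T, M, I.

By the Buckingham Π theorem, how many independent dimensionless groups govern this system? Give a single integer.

2

Dimensional matrix (T×M×I by X1×X2×X3×X4):
  T: [ 1  2 -1 -2]
  M: [ 1  1  0 -1]
  I: [ 0 -1  1  1]
Row reduction gives pivot columns X1,X2; rank = 2
n=4, r=2 ⇒ 2 dimensionless groups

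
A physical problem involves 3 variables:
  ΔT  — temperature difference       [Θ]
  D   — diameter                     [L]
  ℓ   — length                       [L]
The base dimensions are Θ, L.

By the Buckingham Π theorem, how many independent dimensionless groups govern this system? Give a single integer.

Exponent matrix [Θ,L] × [ΔT,D,ℓ]:
  Θ: [ 1  0  0]
  L: [ 0  1  1]
RREF → pivots at {ΔT,D} ⇒ r = 2
Π count = n − r = 3 − 2 = 1

1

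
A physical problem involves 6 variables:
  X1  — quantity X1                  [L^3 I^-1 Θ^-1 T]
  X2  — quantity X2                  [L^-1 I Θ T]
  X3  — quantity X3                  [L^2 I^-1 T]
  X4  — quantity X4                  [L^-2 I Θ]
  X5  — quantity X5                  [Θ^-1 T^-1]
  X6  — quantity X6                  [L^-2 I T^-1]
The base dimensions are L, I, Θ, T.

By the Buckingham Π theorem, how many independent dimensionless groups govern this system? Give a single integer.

Exponent matrix [L,I,Θ,T] × [X1,X2,X3,X4,X5,X6]:
  L: [ 3 -1  2 -2  0 -2]
  I: [-1  1 -1  1  0  1]
  Θ: [-1  1  0  1 -1  0]
  T: [ 1  1  1  0 -1 -1]
Row reduction gives pivot columns X1,X2,X3; rank = 3
Π count = n − r = 6 − 3 = 3

3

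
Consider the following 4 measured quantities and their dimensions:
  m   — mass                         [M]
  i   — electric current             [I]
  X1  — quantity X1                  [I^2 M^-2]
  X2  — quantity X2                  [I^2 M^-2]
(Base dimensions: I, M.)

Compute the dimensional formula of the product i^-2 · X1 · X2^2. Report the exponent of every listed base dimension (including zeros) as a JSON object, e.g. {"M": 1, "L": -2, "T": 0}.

{"I": 4, "M": -6}

Exponent matrix [I,M] × [m,i,X1,X2]:
  I: [ 0  1  2  2]
  M: [ 1  0 -2 -2]
  [I]: (-2)·1+(1)·2+(2)·2 = 4
  [M]: (-2)·0+(1)·-2+(2)·-2 = -6
⇒ I^4 M^-6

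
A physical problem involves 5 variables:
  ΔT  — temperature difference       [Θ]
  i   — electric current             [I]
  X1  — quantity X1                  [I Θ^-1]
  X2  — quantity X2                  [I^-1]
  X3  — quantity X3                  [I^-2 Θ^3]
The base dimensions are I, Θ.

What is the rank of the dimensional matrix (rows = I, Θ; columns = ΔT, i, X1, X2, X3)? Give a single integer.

2

Exponent matrix [I,Θ] × [ΔT,i,X1,X2,X3]:
  I: [ 0  1  1 -1 -2]
  Θ: [ 1  0 -1  0  3]
RREF → pivots at {ΔT,i} ⇒ r = 2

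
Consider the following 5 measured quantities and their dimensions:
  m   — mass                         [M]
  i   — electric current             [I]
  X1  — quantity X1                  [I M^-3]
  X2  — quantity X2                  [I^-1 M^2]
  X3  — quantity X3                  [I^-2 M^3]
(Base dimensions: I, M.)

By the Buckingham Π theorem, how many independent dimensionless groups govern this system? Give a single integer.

3

Exponent matrix [I,M] × [m,i,X1,X2,X3]:
  I: [ 0  1  1 -1 -2]
  M: [ 1  0 -3  2  3]
Echelon form has 2 nonzero rows (pivots: m,i)
n=5, r=2 ⇒ 3 dimensionless groups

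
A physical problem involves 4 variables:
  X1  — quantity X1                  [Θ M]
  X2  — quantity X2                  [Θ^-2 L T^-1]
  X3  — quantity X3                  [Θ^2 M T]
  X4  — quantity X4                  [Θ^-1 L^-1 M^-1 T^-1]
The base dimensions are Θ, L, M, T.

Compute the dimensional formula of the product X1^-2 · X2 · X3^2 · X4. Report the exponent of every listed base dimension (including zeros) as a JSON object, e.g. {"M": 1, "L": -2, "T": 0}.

Write exponents as rows Θ,L,M,T / cols X1,X2,X3,X4:
  Θ: [ 1 -2  2 -1]
  L: [ 0  1  0 -1]
  M: [ 1  0  1 -1]
  T: [ 0 -1  1 -1]
  [Θ]: (-2)·1+(1)·-2+(2)·2+(1)·-1 = -1
  [L]: (-2)·0+(1)·1+(2)·0+(1)·-1 = 0
  [M]: (-2)·1+(1)·0+(2)·1+(1)·-1 = -1
  [T]: (-2)·0+(1)·-1+(2)·1+(1)·-1 = 0
⇒ Θ^-1 M^-1

{"Θ": -1, "L": 0, "M": -1, "T": 0}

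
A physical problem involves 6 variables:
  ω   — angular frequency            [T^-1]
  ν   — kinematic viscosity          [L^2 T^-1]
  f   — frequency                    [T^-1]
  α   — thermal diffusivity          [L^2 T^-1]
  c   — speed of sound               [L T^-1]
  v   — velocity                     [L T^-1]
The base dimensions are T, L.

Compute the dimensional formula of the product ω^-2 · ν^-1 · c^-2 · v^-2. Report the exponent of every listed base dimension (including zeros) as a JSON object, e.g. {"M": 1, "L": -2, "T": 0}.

{"T": 7, "L": -6}

Dimensional matrix (T×L by ω×ν×f×α×c×v):
  T: [-1 -1 -1 -1 -1 -1]
  L: [ 0  2  0  2  1  1]
  [T]: (-2)·-1+(-1)·-1+(-2)·-1+(-2)·-1 = 7
  [L]: (-2)·0+(-1)·2+(-2)·1+(-2)·1 = -6
⇒ T^7 L^-6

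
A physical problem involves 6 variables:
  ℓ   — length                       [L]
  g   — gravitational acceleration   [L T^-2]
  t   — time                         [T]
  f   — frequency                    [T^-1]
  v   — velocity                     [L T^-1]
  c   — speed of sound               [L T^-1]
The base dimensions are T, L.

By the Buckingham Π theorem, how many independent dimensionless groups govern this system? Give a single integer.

4

Write exponents as rows T,L / cols ℓ,g,t,f,v,c:
  T: [ 0 -2  1 -1 -1 -1]
  L: [ 1  1  0  0  1  1]
Echelon form has 2 nonzero rows (pivots: ℓ,g)
n=6, r=2 ⇒ 4 dimensionless groups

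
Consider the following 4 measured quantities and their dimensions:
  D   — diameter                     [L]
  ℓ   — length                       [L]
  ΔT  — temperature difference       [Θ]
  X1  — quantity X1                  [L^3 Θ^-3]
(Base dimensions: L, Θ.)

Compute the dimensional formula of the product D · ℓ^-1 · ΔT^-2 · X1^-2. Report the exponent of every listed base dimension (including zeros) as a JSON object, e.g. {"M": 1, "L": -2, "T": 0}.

{"L": -6, "Θ": 4}

Exponent matrix [L,Θ] × [D,ℓ,ΔT,X1]:
  L: [ 1  1  0  3]
  Θ: [ 0  0  1 -3]
  [L]: (1)·1+(-1)·1+(-2)·0+(-2)·3 = -6
  [Θ]: (1)·0+(-1)·0+(-2)·1+(-2)·-3 = 4
⇒ L^-6 Θ^4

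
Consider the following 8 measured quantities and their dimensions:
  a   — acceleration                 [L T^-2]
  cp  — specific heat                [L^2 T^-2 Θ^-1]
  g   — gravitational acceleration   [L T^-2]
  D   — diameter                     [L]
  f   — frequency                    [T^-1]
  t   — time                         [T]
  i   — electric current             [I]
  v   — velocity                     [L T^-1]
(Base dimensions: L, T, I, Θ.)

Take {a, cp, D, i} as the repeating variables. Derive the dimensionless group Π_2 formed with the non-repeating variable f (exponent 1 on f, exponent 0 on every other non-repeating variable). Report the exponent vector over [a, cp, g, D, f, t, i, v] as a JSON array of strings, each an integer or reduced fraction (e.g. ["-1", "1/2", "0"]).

Write exponents as rows L,T,I,Θ / cols a,cp,g,D,f,t,i,v:
  L: [ 1  2  1  1  0  0  0  1]
  T: [-2 -2 -2  0 -1  1  0 -1]
  I: [ 0  0  0  0  0  0  1  0]
  Θ: [ 0 -1  0  0  0  0  0  0]
Echelon form has 4 nonzero rows (pivots: a,cp,D,i)
Pivot set = {a,cp,D,i}, free = {g,f,t,v}
RREF:
  r0: [   1    0    1    0  1/2 -1/2    0  1/2]
  r1: [   0    1    0    0    0    0    0    0]
  r2: [   0    0    0    1 -1/2  1/2    0  1/2]
  r3: [   0    0    0    0    0    0    1    0]
Fix exponent of f at 1, g at 0, t at 0, v at 0; solve each RREF row for its pivot's exponent:
  r0: exp(a) + (1/2)·1 = 0 ⇒ exp(a) = -1/2
  r1: exp(cp) + (0)·1 = 0 ⇒ exp(cp) = 0
  r2: exp(D) + (-1/2)·1 = 0 ⇒ exp(D) = 1/2
  r3: exp(i) + (0)·1 = 0 ⇒ exp(i) = 0
Π_2 = a^(-1/2) · D^(1/2) · f

["-1/2", "0", "0", "1/2", "1", "0", "0", "0"]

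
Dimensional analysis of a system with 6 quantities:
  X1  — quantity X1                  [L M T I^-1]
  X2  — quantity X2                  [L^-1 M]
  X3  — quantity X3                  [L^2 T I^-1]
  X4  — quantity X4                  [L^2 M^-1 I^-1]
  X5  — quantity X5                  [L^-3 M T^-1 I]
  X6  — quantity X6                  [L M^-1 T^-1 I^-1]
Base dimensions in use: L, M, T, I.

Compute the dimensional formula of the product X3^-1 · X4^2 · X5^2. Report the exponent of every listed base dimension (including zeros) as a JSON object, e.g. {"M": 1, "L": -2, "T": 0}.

Exponent matrix [L,M,T,I] × [X1,X2,X3,X4,X5,X6]:
  L: [ 1 -1  2  2 -3  1]
  M: [ 1  1  0 -1  1 -1]
  T: [ 1  0  1  0 -1 -1]
  I: [-1  0 -1 -1  1 -1]
  [L]: (-1)·2+(2)·2+(2)·-3 = -4
  [M]: (-1)·0+(2)·-1+(2)·1 = 0
  [T]: (-1)·1+(2)·0+(2)·-1 = -3
  [I]: (-1)·-1+(2)·-1+(2)·1 = 1
⇒ L^-4 T^-3 I

{"L": -4, "M": 0, "T": -3, "I": 1}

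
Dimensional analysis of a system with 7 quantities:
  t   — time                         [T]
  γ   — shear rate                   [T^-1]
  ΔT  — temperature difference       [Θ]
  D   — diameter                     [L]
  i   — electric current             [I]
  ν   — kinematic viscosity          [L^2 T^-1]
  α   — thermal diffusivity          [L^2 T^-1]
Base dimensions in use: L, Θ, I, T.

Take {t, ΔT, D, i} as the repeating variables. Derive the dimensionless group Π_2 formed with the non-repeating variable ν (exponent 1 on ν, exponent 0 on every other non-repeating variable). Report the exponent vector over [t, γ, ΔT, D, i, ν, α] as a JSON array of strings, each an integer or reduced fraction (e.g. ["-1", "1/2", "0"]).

["1", "0", "0", "-2", "0", "1", "0"]

Exponent matrix [L,Θ,I,T] × [t,γ,ΔT,D,i,ν,α]:
  L: [ 0  0  0  1  0  2  2]
  Θ: [ 0  0  1  0  0  0  0]
  I: [ 0  0  0  0  1  0  0]
  T: [ 1 -1  0  0  0 -1 -1]
RREF → pivots at {t,ΔT,D,i} ⇒ r = 4
Pivot set = {t,ΔT,D,i}, free = {γ,ν,α}
RREF:
  r0: [   1   -1    0    0    0   -1   -1]
  r1: [   0    0    1    0    0    0    0]
  r2: [   0    0    0    1    0    2    2]
  r3: [   0    0    0    0    1    0    0]
Fix exponent of ν at 1, γ at 0, α at 0; solve each RREF row for its pivot's exponent:
  r0: exp(t) + (-1)·1 = 0 ⇒ exp(t) = 1
  r1: exp(ΔT) + (0)·1 = 0 ⇒ exp(ΔT) = 0
  r2: exp(D) + (2)·1 = 0 ⇒ exp(D) = -2
  r3: exp(i) + (0)·1 = 0 ⇒ exp(i) = 0
Π_2 = t · D^-2 · ν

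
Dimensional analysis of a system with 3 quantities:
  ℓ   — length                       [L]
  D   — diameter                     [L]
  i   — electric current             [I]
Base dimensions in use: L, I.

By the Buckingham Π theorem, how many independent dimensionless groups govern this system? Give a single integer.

1

Dimensional matrix (L×I by ℓ×D×i):
  L: [ 1  1  0]
  I: [ 0  0  1]
Row reduction gives pivot columns ℓ,i; rank = 2
n=3, r=2 ⇒ 1 dimensionless group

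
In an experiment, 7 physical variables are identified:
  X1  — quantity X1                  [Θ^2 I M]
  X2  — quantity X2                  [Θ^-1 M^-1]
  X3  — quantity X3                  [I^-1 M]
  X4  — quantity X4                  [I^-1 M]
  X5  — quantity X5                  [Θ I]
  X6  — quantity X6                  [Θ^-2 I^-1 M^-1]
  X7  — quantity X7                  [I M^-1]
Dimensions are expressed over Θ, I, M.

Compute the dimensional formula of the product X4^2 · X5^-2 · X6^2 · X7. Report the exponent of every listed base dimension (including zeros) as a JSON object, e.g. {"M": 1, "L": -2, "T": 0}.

{"Θ": -6, "I": -5, "M": -1}

Write exponents as rows Θ,I,M / cols X1,X2,X3,X4,X5,X6,X7:
  Θ: [ 2 -1  0  0  1 -2  0]
  I: [ 1  0 -1 -1  1 -1  1]
  M: [ 1 -1  1  1  0 -1 -1]
  [Θ]: (2)·0+(-2)·1+(2)·-2+(1)·0 = -6
  [I]: (2)·-1+(-2)·1+(2)·-1+(1)·1 = -5
  [M]: (2)·1+(-2)·0+(2)·-1+(1)·-1 = -1
⇒ Θ^-6 I^-5 M^-1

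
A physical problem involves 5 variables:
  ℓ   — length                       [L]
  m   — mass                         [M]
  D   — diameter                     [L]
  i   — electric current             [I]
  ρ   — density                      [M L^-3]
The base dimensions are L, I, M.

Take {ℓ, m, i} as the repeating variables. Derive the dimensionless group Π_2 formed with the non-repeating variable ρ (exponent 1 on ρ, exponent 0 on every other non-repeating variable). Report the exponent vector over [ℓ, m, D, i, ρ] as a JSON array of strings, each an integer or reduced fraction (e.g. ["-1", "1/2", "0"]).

["3", "-1", "0", "0", "1"]

Write exponents as rows L,I,M / cols ℓ,m,D,i,ρ:
  L: [ 1  0  1  0 -3]
  I: [ 0  0  0  1  0]
  M: [ 0  1  0  0  1]
Row reduction gives pivot columns ℓ,m,i; rank = 3
Pivot set = {ℓ,m,i}, free = {D,ρ}
RREF:
  r0: [   1    0    1    0   -3]
  r1: [   0    1    0    0    1]
  r2: [   0    0    0    1    0]
Fix exponent of ρ at 1, D at 0; solve each RREF row for its pivot's exponent:
  r0: exp(ℓ) + (-3)·1 = 0 ⇒ exp(ℓ) = 3
  r1: exp(m) + (1)·1 = 0 ⇒ exp(m) = -1
  r2: exp(i) + (0)·1 = 0 ⇒ exp(i) = 0
Π_2 = ℓ^3 · m^-1 · ρ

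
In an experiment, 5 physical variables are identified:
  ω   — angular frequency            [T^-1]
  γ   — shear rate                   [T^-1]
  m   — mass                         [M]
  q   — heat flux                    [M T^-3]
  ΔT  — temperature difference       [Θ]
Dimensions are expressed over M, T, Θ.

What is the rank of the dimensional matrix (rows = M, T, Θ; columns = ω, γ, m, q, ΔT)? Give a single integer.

3

Exponent matrix [M,T,Θ] × [ω,γ,m,q,ΔT]:
  M: [ 0  0  1  1  0]
  T: [-1 -1  0 -3  0]
  Θ: [ 0  0  0  0  1]
Echelon form has 3 nonzero rows (pivots: ω,m,ΔT)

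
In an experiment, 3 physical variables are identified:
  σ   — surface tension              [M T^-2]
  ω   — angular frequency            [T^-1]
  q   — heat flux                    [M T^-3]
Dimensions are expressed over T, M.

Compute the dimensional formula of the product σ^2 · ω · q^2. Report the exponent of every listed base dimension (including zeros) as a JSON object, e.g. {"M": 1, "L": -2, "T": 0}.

{"T": -11, "M": 4}

Exponent matrix [T,M] × [σ,ω,q]:
  T: [-2 -1 -3]
  M: [ 1  0  1]
  [T]: (2)·-2+(1)·-1+(2)·-3 = -11
  [M]: (2)·1+(1)·0+(2)·1 = 4
⇒ T^-11 M^4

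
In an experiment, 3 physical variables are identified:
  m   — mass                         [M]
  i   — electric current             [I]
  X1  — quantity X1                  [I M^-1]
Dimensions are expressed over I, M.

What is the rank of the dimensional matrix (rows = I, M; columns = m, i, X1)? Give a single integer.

Write exponents as rows I,M / cols m,i,X1:
  I: [ 0  1  1]
  M: [ 1  0 -1]
Row reduction gives pivot columns m,i; rank = 2

2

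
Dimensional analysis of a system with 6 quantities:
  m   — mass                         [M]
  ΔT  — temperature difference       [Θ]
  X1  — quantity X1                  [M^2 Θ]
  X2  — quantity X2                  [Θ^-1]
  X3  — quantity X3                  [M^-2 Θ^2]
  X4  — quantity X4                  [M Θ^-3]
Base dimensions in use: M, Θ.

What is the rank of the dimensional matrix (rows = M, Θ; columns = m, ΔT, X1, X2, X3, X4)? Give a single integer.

2

Exponent matrix [M,Θ] × [m,ΔT,X1,X2,X3,X4]:
  M: [ 1  0  2  0 -2  1]
  Θ: [ 0  1  1 -1  2 -3]
RREF → pivots at {m,ΔT} ⇒ r = 2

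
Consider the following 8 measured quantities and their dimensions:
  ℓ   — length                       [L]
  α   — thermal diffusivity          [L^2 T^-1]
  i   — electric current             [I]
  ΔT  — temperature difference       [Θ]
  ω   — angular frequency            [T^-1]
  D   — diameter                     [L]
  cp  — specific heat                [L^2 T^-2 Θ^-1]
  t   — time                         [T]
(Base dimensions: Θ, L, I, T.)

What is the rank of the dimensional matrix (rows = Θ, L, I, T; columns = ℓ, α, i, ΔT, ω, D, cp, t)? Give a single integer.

4

Write exponents as rows Θ,L,I,T / cols ℓ,α,i,ΔT,ω,D,cp,t:
  Θ: [ 0  0  0  1  0  0 -1  0]
  L: [ 1  2  0  0  0  1  2  0]
  I: [ 0  0  1  0  0  0  0  0]
  T: [ 0 -1  0  0 -1  0 -2  1]
Row reduction gives pivot columns ℓ,α,i,ΔT; rank = 4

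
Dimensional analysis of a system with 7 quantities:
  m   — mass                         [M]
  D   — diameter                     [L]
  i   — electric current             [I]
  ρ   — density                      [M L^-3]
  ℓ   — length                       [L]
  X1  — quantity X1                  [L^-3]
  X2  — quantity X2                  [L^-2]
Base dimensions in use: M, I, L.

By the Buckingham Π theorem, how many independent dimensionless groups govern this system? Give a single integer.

4

Write exponents as rows M,I,L / cols m,D,i,ρ,ℓ,X1,X2:
  M: [ 1  0  0  1  0  0  0]
  I: [ 0  0  1  0  0  0  0]
  L: [ 0  1  0 -3  1 -3 -2]
RREF → pivots at {m,D,i} ⇒ r = 3
n=7, r=3 ⇒ 4 dimensionless groups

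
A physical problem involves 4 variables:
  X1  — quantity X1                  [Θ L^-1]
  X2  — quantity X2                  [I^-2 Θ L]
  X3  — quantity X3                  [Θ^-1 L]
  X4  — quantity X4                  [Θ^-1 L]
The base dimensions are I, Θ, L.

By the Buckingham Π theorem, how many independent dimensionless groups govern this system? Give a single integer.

2

Write exponents as rows I,Θ,L / cols X1,X2,X3,X4:
  I: [ 0 -2  0  0]
  Θ: [ 1  1 -1 -1]
  L: [-1  1  1  1]
Row reduction gives pivot columns X1,X2; rank = 2
4 vars − rank 2 = 2 Π groups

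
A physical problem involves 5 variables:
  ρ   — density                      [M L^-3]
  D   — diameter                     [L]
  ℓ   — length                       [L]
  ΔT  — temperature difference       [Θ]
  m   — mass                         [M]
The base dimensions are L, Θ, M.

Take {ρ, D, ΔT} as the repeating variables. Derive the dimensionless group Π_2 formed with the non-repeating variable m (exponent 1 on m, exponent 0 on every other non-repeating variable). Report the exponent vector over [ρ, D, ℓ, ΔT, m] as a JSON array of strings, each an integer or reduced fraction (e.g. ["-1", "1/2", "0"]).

["-1", "-3", "0", "0", "1"]

Dimensional matrix (L×Θ×M by ρ×D×ℓ×ΔT×m):
  L: [-3  1  1  0  0]
  Θ: [ 0  0  0  1  0]
  M: [ 1  0  0  0  1]
RREF → pivots at {ρ,D,ΔT} ⇒ r = 3
Pivot set = {ρ,D,ΔT}, free = {ℓ,m}
RREF:
  r0: [   1    0    0    0    1]
  r1: [   0    1    1    0    3]
  r2: [   0    0    0    1    0]
Fix exponent of m at 1, ℓ at 0; solve each RREF row for its pivot's exponent:
  r0: exp(ρ) + (1)·1 = 0 ⇒ exp(ρ) = -1
  r1: exp(D) + (3)·1 = 0 ⇒ exp(D) = -3
  r2: exp(ΔT) + (0)·1 = 0 ⇒ exp(ΔT) = 0
Π_2 = ρ^-1 · D^-3 · m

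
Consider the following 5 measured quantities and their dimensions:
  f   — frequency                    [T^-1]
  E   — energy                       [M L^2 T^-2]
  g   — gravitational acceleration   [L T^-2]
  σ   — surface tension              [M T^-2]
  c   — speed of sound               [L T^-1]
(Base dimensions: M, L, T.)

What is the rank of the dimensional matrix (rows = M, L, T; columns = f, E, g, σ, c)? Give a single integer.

3

Exponent matrix [M,L,T] × [f,E,g,σ,c]:
  M: [ 0  1  0  1  0]
  L: [ 0  2  1  0  1]
  T: [-1 -2 -2 -2 -1]
Row reduction gives pivot columns f,E,g; rank = 3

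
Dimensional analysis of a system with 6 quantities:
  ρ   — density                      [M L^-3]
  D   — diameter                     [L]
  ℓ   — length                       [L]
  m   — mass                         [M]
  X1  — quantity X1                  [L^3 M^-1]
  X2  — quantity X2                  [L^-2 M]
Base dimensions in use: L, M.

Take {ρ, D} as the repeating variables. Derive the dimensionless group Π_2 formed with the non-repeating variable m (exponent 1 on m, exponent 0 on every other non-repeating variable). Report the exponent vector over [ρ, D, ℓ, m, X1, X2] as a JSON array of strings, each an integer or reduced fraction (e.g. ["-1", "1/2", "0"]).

Exponent matrix [L,M] × [ρ,D,ℓ,m,X1,X2]:
  L: [-3  1  1  0  3 -2]
  M: [ 1  0  0  1 -1  1]
Echelon form has 2 nonzero rows (pivots: ρ,D)
Repeat: ρ,D; free: ℓ,m,X1,X2
RREF:
  r0: [   1    0    0    1   -1    1]
  r1: [   0    1    1    3    0    1]
Fix exponent of m at 1, ℓ at 0, X1 at 0, X2 at 0; solve each RREF row for its pivot's exponent:
  r0: exp(ρ) + (1)·1 = 0 ⇒ exp(ρ) = -1
  r1: exp(D) + (3)·1 = 0 ⇒ exp(D) = -3
Π_2 = ρ^-1 · D^-3 · m

["-1", "-3", "0", "1", "0", "0"]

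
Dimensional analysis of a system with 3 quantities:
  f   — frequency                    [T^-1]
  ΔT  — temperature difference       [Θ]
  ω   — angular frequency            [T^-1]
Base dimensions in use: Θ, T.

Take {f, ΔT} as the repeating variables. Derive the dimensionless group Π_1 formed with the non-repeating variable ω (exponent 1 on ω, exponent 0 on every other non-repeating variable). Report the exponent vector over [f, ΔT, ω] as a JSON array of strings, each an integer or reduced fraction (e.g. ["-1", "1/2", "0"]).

Write exponents as rows Θ,T / cols f,ΔT,ω:
  Θ: [ 0  1  0]
  T: [-1  0 -1]
RREF → pivots at {f,ΔT} ⇒ r = 2
Repeat: f,ΔT; free: ω
RREF:
  r0: [   1    0    1]
  r1: [   0    1    0]
Fix exponent of ω at 1; solve each RREF row for its pivot's exponent:
  r0: exp(f) + (1)·1 = 0 ⇒ exp(f) = -1
  r1: exp(ΔT) + (0)·1 = 0 ⇒ exp(ΔT) = 0
Π_1 = f^-1 · ω

["-1", "0", "1"]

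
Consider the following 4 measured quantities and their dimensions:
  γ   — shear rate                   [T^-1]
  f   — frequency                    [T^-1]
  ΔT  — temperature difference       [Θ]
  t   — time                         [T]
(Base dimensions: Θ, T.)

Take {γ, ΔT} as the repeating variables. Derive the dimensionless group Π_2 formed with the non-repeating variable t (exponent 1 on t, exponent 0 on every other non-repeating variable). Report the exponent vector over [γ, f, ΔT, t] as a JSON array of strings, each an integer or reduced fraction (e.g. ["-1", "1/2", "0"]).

Dimensional matrix (Θ×T by γ×f×ΔT×t):
  Θ: [ 0  0  1  0]
  T: [-1 -1  0  1]
Row reduction gives pivot columns γ,ΔT; rank = 2
Repeat: γ,ΔT; free: f,t
RREF:
  r0: [   1    1    0   -1]
  r1: [   0    0    1    0]
Fix exponent of t at 1, f at 0; solve each RREF row for its pivot's exponent:
  r0: exp(γ) + (-1)·1 = 0 ⇒ exp(γ) = 1
  r1: exp(ΔT) + (0)·1 = 0 ⇒ exp(ΔT) = 0
Π_2 = γ · t

["1", "0", "0", "1"]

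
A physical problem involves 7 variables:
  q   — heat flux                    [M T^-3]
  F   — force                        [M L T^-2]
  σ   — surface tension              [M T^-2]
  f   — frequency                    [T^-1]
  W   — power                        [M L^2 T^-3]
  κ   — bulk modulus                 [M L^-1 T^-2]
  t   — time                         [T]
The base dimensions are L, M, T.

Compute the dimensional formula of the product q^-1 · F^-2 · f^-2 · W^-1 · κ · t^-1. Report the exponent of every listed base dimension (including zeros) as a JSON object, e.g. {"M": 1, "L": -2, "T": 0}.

{"L": -5, "M": -3, "T": 9}

Exponent matrix [L,M,T] × [q,F,σ,f,W,κ,t]:
  L: [ 0  1  0  0  2 -1  0]
  M: [ 1  1  1  0  1  1  0]
  T: [-3 -2 -2 -1 -3 -2  1]
  [L]: (-1)·0+(-2)·1+(-2)·0+(-1)·2+(1)·-1+(-1)·0 = -5
  [M]: (-1)·1+(-2)·1+(-2)·0+(-1)·1+(1)·1+(-1)·0 = -3
  [T]: (-1)·-3+(-2)·-2+(-2)·-1+(-1)·-3+(1)·-2+(-1)·1 = 9
⇒ L^-5 M^-3 T^9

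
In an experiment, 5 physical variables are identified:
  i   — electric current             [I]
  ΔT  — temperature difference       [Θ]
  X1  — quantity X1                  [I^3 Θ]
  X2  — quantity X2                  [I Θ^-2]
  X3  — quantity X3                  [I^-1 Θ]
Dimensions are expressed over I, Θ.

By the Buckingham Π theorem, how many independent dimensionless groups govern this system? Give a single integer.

3

Write exponents as rows I,Θ / cols i,ΔT,X1,X2,X3:
  I: [ 1  0  3  1 -1]
  Θ: [ 0  1  1 -2  1]
Echelon form has 2 nonzero rows (pivots: i,ΔT)
n=5, r=2 ⇒ 3 dimensionless groups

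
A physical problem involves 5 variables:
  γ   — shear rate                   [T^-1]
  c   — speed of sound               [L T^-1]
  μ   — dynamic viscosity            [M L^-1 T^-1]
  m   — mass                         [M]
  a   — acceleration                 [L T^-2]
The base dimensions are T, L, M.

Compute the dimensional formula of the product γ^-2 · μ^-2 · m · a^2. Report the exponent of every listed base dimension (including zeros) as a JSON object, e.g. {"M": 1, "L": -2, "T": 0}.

Write exponents as rows T,L,M / cols γ,c,μ,m,a:
  T: [-1 -1 -1  0 -2]
  L: [ 0  1 -1  0  1]
  M: [ 0  0  1  1  0]
  [T]: (-2)·-1+(-2)·-1+(1)·0+(2)·-2 = 0
  [L]: (-2)·0+(-2)·-1+(1)·0+(2)·1 = 4
  [M]: (-2)·0+(-2)·1+(1)·1+(2)·0 = -1
⇒ L^4 M^-1

{"T": 0, "L": 4, "M": -1}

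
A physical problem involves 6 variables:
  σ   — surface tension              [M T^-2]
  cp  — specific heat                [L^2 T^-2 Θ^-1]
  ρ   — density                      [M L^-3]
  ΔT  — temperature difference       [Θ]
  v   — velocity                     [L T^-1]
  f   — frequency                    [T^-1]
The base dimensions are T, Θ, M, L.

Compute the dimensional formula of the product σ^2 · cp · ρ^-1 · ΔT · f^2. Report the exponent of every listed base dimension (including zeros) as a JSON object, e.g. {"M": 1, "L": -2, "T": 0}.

Exponent matrix [T,Θ,M,L] × [σ,cp,ρ,ΔT,v,f]:
  T: [-2 -2  0  0 -1 -1]
  Θ: [ 0 -1  0  1  0  0]
  M: [ 1  0  1  0  0  0]
  L: [ 0  2 -3  0  1  0]
  [T]: (2)·-2+(1)·-2+(-1)·0+(1)·0+(2)·-1 = -8
  [Θ]: (2)·0+(1)·-1+(-1)·0+(1)·1+(2)·0 = 0
  [M]: (2)·1+(1)·0+(-1)·1+(1)·0+(2)·0 = 1
  [L]: (2)·0+(1)·2+(-1)·-3+(1)·0+(2)·0 = 5
⇒ T^-8 M L^5

{"T": -8, "Θ": 0, "M": 1, "L": 5}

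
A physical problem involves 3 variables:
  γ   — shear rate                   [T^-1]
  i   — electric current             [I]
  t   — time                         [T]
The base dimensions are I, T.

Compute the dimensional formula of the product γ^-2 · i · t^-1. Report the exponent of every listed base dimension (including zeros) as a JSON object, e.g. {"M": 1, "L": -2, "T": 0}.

Exponent matrix [I,T] × [γ,i,t]:
  I: [ 0  1  0]
  T: [-1  0  1]
  [I]: (-2)·0+(1)·1+(-1)·0 = 1
  [T]: (-2)·-1+(1)·0+(-1)·1 = 1
⇒ I T

{"I": 1, "T": 1}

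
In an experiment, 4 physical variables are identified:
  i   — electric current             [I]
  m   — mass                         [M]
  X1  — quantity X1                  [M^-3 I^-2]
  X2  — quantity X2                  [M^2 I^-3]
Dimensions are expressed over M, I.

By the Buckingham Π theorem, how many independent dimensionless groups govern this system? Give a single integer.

2

Exponent matrix [M,I] × [i,m,X1,X2]:
  M: [ 0  1 -3  2]
  I: [ 1  0 -2 -3]
Row reduction gives pivot columns i,m; rank = 2
n=4, r=2 ⇒ 2 dimensionless groups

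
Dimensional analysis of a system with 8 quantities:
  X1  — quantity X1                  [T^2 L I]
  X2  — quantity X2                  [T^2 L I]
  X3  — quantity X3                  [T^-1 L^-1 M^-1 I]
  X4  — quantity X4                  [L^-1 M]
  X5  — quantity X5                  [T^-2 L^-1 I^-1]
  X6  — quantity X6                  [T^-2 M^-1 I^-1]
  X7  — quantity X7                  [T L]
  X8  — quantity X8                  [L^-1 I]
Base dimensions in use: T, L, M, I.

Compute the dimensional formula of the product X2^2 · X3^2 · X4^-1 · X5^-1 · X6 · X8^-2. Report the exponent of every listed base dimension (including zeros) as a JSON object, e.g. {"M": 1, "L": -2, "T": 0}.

Write exponents as rows T,L,M,I / cols X1,X2,X3,X4,X5,X6,X7,X8:
  T: [ 2  2 -1  0 -2 -2  1  0]
  L: [ 1  1 -1 -1 -1  0  1 -1]
  M: [ 0  0 -1  1  0 -1  0  0]
  I: [ 1  1  1  0 -1 -1  0  1]
  [T]: (2)·2+(2)·-1+(-1)·0+(-1)·-2+(1)·-2+(-2)·0 = 2
  [L]: (2)·1+(2)·-1+(-1)·-1+(-1)·-1+(1)·0+(-2)·-1 = 4
  [M]: (2)·0+(2)·-1+(-1)·1+(-1)·0+(1)·-1+(-2)·0 = -4
  [I]: (2)·1+(2)·1+(-1)·0+(-1)·-1+(1)·-1+(-2)·1 = 2
⇒ T^2 L^4 M^-4 I^2

{"T": 2, "L": 4, "M": -4, "I": 2}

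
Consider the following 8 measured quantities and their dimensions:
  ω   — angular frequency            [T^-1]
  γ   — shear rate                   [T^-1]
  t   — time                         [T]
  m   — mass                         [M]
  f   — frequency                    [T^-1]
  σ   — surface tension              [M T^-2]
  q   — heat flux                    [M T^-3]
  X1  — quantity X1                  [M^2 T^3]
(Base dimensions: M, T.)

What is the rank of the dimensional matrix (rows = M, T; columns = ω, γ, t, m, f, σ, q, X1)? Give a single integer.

Exponent matrix [M,T] × [ω,γ,t,m,f,σ,q,X1]:
  M: [ 0  0  0  1  0  1  1  2]
  T: [-1 -1  1  0 -1 -2 -3  3]
Row reduction gives pivot columns ω,m; rank = 2

2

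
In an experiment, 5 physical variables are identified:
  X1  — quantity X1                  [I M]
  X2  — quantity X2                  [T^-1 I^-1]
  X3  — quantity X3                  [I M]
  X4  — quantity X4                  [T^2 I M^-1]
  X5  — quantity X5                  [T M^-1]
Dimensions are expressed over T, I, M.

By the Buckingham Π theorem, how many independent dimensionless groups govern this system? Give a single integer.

3

Write exponents as rows T,I,M / cols X1,X2,X3,X4,X5:
  T: [ 0 -1  0  2  1]
  I: [ 1 -1  1  1  0]
  M: [ 1  0  1 -1 -1]
RREF → pivots at {X1,X2} ⇒ r = 2
5 vars − rank 2 = 3 Π groups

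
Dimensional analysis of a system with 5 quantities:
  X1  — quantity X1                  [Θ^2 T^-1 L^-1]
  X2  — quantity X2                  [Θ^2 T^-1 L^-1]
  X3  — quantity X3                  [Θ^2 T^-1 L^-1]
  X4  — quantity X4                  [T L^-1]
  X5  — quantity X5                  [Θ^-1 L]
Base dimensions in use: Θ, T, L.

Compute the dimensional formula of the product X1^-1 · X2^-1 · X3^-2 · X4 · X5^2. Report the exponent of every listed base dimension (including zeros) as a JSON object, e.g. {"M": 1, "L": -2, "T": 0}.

Exponent matrix [Θ,T,L] × [X1,X2,X3,X4,X5]:
  Θ: [ 2  2  2  0 -1]
  T: [-1 -1 -1  1  0]
  L: [-1 -1 -1 -1  1]
  [Θ]: (-1)·2+(-1)·2+(-2)·2+(1)·0+(2)·-1 = -10
  [T]: (-1)·-1+(-1)·-1+(-2)·-1+(1)·1+(2)·0 = 5
  [L]: (-1)·-1+(-1)·-1+(-2)·-1+(1)·-1+(2)·1 = 5
⇒ Θ^-10 T^5 L^5

{"Θ": -10, "T": 5, "L": 5}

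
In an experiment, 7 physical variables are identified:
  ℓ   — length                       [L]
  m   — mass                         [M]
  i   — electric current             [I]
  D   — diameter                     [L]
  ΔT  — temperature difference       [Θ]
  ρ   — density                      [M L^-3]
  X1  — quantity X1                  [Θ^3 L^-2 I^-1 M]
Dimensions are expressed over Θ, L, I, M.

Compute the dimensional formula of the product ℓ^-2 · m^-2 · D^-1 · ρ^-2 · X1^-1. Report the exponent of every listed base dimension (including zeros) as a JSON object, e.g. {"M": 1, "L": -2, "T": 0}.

{"Θ": -3, "L": 5, "I": 1, "M": -5}

Exponent matrix [Θ,L,I,M] × [ℓ,m,i,D,ΔT,ρ,X1]:
  Θ: [ 0  0  0  0  1  0  3]
  L: [ 1  0  0  1  0 -3 -2]
  I: [ 0  0  1  0  0  0 -1]
  M: [ 0  1  0  0  0  1  1]
  [Θ]: (-2)·0+(-2)·0+(-1)·0+(-2)·0+(-1)·3 = -3
  [L]: (-2)·1+(-2)·0+(-1)·1+(-2)·-3+(-1)·-2 = 5
  [I]: (-2)·0+(-2)·0+(-1)·0+(-2)·0+(-1)·-1 = 1
  [M]: (-2)·0+(-2)·1+(-1)·0+(-2)·1+(-1)·1 = -5
⇒ Θ^-3 L^5 I M^-5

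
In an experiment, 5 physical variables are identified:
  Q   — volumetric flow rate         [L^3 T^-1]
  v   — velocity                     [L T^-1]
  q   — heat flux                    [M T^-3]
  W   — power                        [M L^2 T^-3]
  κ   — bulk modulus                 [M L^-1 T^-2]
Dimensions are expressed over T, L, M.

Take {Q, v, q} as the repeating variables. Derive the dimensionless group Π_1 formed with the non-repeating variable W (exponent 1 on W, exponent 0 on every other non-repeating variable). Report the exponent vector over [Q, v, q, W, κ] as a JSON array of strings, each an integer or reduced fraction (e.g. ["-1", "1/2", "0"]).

Dimensional matrix (T×L×M by Q×v×q×W×κ):
  T: [-1 -1 -3 -3 -2]
  L: [ 3  1  0  2 -1]
  M: [ 0  0  1  1  1]
RREF → pivots at {Q,v,q} ⇒ r = 3
Repeat: Q,v,q; free: W,κ
RREF:
  r0: [   1    0    0    1    0]
  r1: [   0    1    0   -1   -1]
  r2: [   0    0    1    1    1]
Fix exponent of W at 1, κ at 0; solve each RREF row for its pivot's exponent:
  r0: exp(Q) + (1)·1 = 0 ⇒ exp(Q) = -1
  r1: exp(v) + (-1)·1 = 0 ⇒ exp(v) = 1
  r2: exp(q) + (1)·1 = 0 ⇒ exp(q) = -1
Π_1 = Q^-1 · v · q^-1 · W

["-1", "1", "-1", "1", "0"]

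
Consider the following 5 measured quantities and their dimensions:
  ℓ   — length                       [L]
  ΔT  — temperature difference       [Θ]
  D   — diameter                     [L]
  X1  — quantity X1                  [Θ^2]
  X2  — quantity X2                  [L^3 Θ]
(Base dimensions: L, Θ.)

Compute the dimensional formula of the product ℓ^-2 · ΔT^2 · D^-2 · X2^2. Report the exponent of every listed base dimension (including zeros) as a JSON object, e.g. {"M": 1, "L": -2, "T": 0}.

Dimensional matrix (L×Θ by ℓ×ΔT×D×X1×X2):
  L: [ 1  0  1  0  3]
  Θ: [ 0  1  0  2  1]
  [L]: (-2)·1+(2)·0+(-2)·1+(2)·3 = 2
  [Θ]: (-2)·0+(2)·1+(-2)·0+(2)·1 = 4
⇒ L^2 Θ^4

{"L": 2, "Θ": 4}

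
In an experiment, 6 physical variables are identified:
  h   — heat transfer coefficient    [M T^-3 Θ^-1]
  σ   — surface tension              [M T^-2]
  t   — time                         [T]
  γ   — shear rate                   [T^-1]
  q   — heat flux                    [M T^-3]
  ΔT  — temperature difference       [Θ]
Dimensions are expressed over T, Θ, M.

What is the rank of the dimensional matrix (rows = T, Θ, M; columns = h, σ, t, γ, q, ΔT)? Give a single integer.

Write exponents as rows T,Θ,M / cols h,σ,t,γ,q,ΔT:
  T: [-3 -2  1 -1 -3  0]
  Θ: [-1  0  0  0  0  1]
  M: [ 1  1  0  0  1  0]
Row reduction gives pivot columns h,σ,t; rank = 3

3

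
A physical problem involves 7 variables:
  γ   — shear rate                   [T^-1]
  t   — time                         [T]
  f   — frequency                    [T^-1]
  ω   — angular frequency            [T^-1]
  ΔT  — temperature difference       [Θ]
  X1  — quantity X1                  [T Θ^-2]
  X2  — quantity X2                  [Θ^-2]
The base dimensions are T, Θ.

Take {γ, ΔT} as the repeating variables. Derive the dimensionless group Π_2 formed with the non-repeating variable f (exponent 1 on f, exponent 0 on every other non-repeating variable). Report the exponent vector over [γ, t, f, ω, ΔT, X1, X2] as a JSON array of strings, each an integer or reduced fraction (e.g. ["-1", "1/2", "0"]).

Exponent matrix [T,Θ] × [γ,t,f,ω,ΔT,X1,X2]:
  T: [-1  1 -1 -1  0  1  0]
  Θ: [ 0  0  0  0  1 -2 -2]
RREF → pivots at {γ,ΔT} ⇒ r = 2
Pivot set = {γ,ΔT}, free = {t,f,ω,X1,X2}
RREF:
  r0: [   1   -1    1    1    0   -1    0]
  r1: [   0    0    0    0    1   -2   -2]
Fix exponent of f at 1, t at 0, ω at 0, X1 at 0, X2 at 0; solve each RREF row for its pivot's exponent:
  r0: exp(γ) + (1)·1 = 0 ⇒ exp(γ) = -1
  r1: exp(ΔT) + (0)·1 = 0 ⇒ exp(ΔT) = 0
Π_2 = γ^-1 · f

["-1", "0", "1", "0", "0", "0", "0"]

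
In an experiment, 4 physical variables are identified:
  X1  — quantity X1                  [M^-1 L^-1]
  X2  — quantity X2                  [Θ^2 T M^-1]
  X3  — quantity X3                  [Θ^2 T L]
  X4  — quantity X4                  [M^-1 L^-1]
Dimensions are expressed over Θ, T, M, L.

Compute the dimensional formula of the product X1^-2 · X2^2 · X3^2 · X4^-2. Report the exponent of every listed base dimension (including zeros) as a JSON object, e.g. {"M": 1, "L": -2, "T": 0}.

Exponent matrix [Θ,T,M,L] × [X1,X2,X3,X4]:
  Θ: [ 0  2  2  0]
  T: [ 0  1  1  0]
  M: [-1 -1  0 -1]
  L: [-1  0  1 -1]
  [Θ]: (-2)·0+(2)·2+(2)·2+(-2)·0 = 8
  [T]: (-2)·0+(2)·1+(2)·1+(-2)·0 = 4
  [M]: (-2)·-1+(2)·-1+(2)·0+(-2)·-1 = 2
  [L]: (-2)·-1+(2)·0+(2)·1+(-2)·-1 = 6
⇒ Θ^8 T^4 M^2 L^6

{"Θ": 8, "T": 4, "M": 2, "L": 6}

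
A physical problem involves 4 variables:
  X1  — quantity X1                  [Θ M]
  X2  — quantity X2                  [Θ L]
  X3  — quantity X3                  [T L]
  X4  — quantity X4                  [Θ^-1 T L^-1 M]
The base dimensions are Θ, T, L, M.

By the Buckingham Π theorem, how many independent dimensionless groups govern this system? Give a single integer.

Dimensional matrix (Θ×T×L×M by X1×X2×X3×X4):
  Θ: [ 1  1  0 -1]
  T: [ 0  0  1  1]
  L: [ 0  1  1 -1]
  M: [ 1  0  0  1]
Row reduction gives pivot columns X1,X2,X3; rank = 3
n=4, r=3 ⇒ 1 dimensionless group

1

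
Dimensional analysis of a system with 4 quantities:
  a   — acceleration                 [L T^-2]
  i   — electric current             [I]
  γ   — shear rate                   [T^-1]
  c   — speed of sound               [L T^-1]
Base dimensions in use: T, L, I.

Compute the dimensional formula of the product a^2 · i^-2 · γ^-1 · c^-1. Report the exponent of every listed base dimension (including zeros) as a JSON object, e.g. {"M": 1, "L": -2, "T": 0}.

Exponent matrix [T,L,I] × [a,i,γ,c]:
  T: [-2  0 -1 -1]
  L: [ 1  0  0  1]
  I: [ 0  1  0  0]
  [T]: (2)·-2+(-2)·0+(-1)·-1+(-1)·-1 = -2
  [L]: (2)·1+(-2)·0+(-1)·0+(-1)·1 = 1
  [I]: (2)·0+(-2)·1+(-1)·0+(-1)·0 = -2
⇒ T^-2 L I^-2

{"T": -2, "L": 1, "I": -2}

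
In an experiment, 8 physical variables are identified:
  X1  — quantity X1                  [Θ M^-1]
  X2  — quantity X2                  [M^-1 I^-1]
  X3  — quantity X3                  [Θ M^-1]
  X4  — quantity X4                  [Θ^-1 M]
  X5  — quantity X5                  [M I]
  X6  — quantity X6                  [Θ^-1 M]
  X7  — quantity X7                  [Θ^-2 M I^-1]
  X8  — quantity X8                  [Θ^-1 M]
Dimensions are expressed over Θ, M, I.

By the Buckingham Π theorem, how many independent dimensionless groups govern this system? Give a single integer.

6

Exponent matrix [Θ,M,I] × [X1,X2,X3,X4,X5,X6,X7,X8]:
  Θ: [ 1  0  1 -1  0 -1 -2 -1]
  M: [-1 -1 -1  1  1  1  1  1]
  I: [ 0 -1  0  0  1  0 -1  0]
Echelon form has 2 nonzero rows (pivots: X1,X2)
Π count = n − r = 8 − 2 = 6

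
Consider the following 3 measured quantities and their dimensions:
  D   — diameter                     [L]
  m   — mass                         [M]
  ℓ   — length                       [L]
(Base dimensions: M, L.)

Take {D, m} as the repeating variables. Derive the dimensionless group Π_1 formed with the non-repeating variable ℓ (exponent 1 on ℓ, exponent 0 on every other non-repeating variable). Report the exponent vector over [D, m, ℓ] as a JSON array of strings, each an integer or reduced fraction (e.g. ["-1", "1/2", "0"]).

Write exponents as rows M,L / cols D,m,ℓ:
  M: [ 0  1  0]
  L: [ 1  0  1]
Echelon form has 2 nonzero rows (pivots: D,m)
Repeat: D,m; free: ℓ
RREF:
  r0: [   1    0    1]
  r1: [   0    1    0]
Fix exponent of ℓ at 1; solve each RREF row for its pivot's exponent:
  r0: exp(D) + (1)·1 = 0 ⇒ exp(D) = -1
  r1: exp(m) + (0)·1 = 0 ⇒ exp(m) = 0
Π_1 = D^-1 · ℓ

["-1", "0", "1"]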